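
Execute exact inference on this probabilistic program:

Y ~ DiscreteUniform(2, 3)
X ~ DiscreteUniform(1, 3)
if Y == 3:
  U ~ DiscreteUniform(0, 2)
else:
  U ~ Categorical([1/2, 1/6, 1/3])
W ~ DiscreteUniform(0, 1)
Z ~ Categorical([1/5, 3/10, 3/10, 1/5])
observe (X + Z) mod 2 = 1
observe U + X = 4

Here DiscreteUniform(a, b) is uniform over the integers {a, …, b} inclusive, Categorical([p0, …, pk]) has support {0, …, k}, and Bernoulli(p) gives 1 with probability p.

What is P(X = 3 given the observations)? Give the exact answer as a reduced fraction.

Enumerate traces; 16 have nonzero weight after conditioning:
  (Y=2, X=2, U=2, W=0, Z=1) weight 1/120
  (Y=2, X=2, U=2, W=0, Z=3) weight 1/180
  (Y=2, X=2, U=2, W=1, Z=1) weight 1/120
  (Y=2, X=2, U=2, W=1, Z=3) weight 1/180
  (Y=2, X=3, U=1, W=0, Z=0) weight 1/360
  (Y=2, X=3, U=1, W=0, Z=2) weight 1/240
  (Y=2, X=3, U=1, W=1, Z=0) weight 1/360
  (Y=2, X=3, U=1, W=1, Z=2) weight 1/240
  … 8 more
Group by X:
  weight(X=2) = 1/18
  weight(X=3) = 1/24
Total weight = 1/18 + 1/24 = 7/72
P(X=2 | obs) = 1/18 / 7/72 = 4/7
P(X=3 | obs) = 1/24 / 7/72 = 3/7

P(X = 3 | obs) = 3/7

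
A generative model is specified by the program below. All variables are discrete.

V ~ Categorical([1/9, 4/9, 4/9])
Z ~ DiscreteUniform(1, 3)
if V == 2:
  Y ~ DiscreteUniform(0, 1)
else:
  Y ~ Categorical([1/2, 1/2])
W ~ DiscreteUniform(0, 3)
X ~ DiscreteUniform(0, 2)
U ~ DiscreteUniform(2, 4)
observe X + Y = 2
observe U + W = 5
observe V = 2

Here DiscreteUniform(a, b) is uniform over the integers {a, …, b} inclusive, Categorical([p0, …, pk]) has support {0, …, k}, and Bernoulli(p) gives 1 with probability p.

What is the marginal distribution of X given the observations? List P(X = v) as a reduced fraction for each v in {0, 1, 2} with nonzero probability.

P(X=1) = 1/2, P(X=2) = 1/2

Enumerate traces; 18 have nonzero weight after conditioning:
  (V=2, Z=1, Y=0, W=1, X=2, U=4) weight 1/486
  (V=2, Z=1, Y=0, W=2, X=2, U=3) weight 1/486
  (V=2, Z=1, Y=0, W=3, X=2, U=2) weight 1/486
  (V=2, Z=1, Y=1, W=1, X=1, U=4) weight 1/486
  (V=2, Z=1, Y=1, W=2, X=1, U=3) weight 1/486
  (V=2, Z=1, Y=1, W=3, X=1, U=2) weight 1/486
  (V=2, Z=2, Y=0, W=1, X=2, U=4) weight 1/486
  (V=2, Z=2, Y=0, W=2, X=2, U=3) weight 1/486
  … 10 more
Group by X:
  weight(X=1) = 1/54
  weight(X=2) = 1/54
Total weight = 1/54 + 1/54 = 1/27
P(X=1 | obs) = 1/54 / 1/27 = 1/2
P(X=2 | obs) = 1/54 / 1/27 = 1/2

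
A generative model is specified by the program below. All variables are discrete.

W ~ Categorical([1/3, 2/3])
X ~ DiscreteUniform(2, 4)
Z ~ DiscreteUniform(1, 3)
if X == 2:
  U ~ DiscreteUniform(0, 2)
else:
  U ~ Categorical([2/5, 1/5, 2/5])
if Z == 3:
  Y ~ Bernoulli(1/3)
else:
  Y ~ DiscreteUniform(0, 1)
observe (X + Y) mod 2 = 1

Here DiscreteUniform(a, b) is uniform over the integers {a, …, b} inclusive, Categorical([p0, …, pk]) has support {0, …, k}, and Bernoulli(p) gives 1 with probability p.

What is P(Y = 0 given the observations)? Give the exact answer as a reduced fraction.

Enumerate traces; 54 have nonzero weight after conditioning:
  (W=0, X=2, Z=1, U=0, Y=1) weight 1/162
  (W=0, X=2, Z=1, U=1, Y=1) weight 1/162
  (W=0, X=2, Z=1, U=2, Y=1) weight 1/162
  (W=0, X=2, Z=2, U=0, Y=1) weight 1/162
  (W=0, X=2, Z=2, U=1, Y=1) weight 1/162
  (W=0, X=2, Z=2, U=2, Y=1) weight 1/162
  (W=0, X=2, Z=3, U=0, Y=1) weight 1/243
  (W=0, X=2, Z=3, U=1, Y=1) weight 1/243
  (W=0, X=3, Z=1, U=0, Y=0) weight 1/135
  … 45 more
Group by Y:
  weight(Y=0) = 5/27
  weight(Y=1) = 8/27
Total weight = 5/27 + 8/27 = 13/27
P(Y=0 | obs) = 5/27 / 13/27 = 5/13
P(Y=1 | obs) = 8/27 / 13/27 = 8/13

P(Y = 0 | obs) = 5/13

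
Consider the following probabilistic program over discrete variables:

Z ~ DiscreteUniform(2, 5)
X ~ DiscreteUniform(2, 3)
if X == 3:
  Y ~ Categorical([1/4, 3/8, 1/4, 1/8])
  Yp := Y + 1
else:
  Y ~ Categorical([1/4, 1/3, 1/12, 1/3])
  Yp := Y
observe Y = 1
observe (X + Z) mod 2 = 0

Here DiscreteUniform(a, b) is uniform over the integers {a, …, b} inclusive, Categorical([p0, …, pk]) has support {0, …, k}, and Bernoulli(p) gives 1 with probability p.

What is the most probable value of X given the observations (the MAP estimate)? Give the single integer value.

argmax_v P(X = v | obs) = 3

Enumerate traces; 4 have nonzero weight after conditioning:
  (Z=2, X=2, Y=1) weight 1/24
  (Z=3, X=3, Y=1) weight 3/64
  (Z=4, X=2, Y=1) weight 1/24
  (Z=5, X=3, Y=1) weight 3/64
Group by X:
  weight(X=2) = 1/12
  weight(X=3) = 3/32
Total weight = 1/12 + 3/32 = 17/96
P(X=2 | obs) = 1/12 / 17/96 = 8/17
P(X=3 | obs) = 3/32 / 17/96 = 9/17
argmax = 3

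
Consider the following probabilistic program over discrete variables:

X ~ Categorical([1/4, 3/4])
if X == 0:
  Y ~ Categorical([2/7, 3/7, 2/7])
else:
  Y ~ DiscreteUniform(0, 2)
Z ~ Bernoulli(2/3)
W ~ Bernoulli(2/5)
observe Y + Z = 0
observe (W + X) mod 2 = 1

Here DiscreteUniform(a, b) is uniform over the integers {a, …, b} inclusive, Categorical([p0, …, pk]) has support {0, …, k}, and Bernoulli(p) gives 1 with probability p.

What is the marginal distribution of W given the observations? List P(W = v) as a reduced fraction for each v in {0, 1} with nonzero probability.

Enumerate traces; 2 have nonzero weight after conditioning:
  (X=0, Y=0, Z=0, W=1) weight 1/105
  (X=1, Y=0, Z=0, W=0) weight 1/20
Group by W:
  weight(W=0) = 1/20
  weight(W=1) = 1/105
Total weight = 1/20 + 1/105 = 5/84
P(W=0 | obs) = 1/20 / 5/84 = 21/25
P(W=1 | obs) = 1/105 / 5/84 = 4/25

P(W=0) = 21/25, P(W=1) = 4/25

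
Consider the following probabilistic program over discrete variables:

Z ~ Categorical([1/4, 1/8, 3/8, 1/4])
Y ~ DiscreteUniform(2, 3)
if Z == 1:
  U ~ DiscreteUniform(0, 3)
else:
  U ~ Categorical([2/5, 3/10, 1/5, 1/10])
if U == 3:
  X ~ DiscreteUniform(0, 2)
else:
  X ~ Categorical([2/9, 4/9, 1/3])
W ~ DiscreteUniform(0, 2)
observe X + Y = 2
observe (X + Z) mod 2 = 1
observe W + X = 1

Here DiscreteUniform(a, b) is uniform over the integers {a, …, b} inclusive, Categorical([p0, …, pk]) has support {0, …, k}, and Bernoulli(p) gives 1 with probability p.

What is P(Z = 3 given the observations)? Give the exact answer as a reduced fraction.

Enumerate traces; 8 have nonzero weight after conditioning:
  (Z=1, Y=2, U=0, X=0, W=1) weight 1/864
  (Z=1, Y=2, U=1, X=0, W=1) weight 1/864
  (Z=1, Y=2, U=2, X=0, W=1) weight 1/864
  (Z=1, Y=2, U=3, X=0, W=1) weight 1/576
  (Z=3, Y=2, U=0, X=0, W=1) weight 1/270
  (Z=3, Y=2, U=1, X=0, W=1) weight 1/360
  (Z=3, Y=2, U=2, X=0, W=1) weight 1/540
  (Z=3, Y=2, U=3, X=0, W=1) weight 1/720
Group by Z:
  weight(Z=1) = 1/192
  weight(Z=3) = 7/720
Total weight = 1/192 + 7/720 = 43/2880
P(Z=1 | obs) = 1/192 / 43/2880 = 15/43
P(Z=3 | obs) = 7/720 / 43/2880 = 28/43

P(Z = 3 | obs) = 28/43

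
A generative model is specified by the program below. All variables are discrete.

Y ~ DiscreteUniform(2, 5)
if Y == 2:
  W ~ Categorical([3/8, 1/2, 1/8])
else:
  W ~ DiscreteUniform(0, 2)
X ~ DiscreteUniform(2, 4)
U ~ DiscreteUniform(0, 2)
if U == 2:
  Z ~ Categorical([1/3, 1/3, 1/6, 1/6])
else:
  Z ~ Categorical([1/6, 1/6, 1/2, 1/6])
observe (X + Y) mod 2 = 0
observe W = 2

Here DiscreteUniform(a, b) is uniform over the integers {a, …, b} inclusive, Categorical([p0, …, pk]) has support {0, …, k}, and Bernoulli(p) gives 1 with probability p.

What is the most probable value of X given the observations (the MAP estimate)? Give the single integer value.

argmax_v P(X = v | obs) = 3

Enumerate traces; 72 have nonzero weight after conditioning:
  (Y=2, W=2, X=2, U=0, Z=0) weight 1/1728
  (Y=2, W=2, X=2, U=0, Z=1) weight 1/1728
  (Y=2, W=2, X=2, U=0, Z=2) weight 1/576
  (Y=2, W=2, X=2, U=0, Z=3) weight 1/1728
  (Y=2, W=2, X=2, U=1, Z=0) weight 1/1728
  (Y=2, W=2, X=2, U=1, Z=1) weight 1/1728
  (Y=2, W=2, X=2, U=1, Z=2) weight 1/576
  (Y=2, W=2, X=2, U=1, Z=3) weight 1/1728
  (Y=2, W=2, X=4, U=0, Z=0) weight 1/1728
  (Y=3, W=2, X=3, U=0, Z=0) weight 1/648
  … 62 more
Group by X:
  weight(X=2) = 11/288
  weight(X=3) = 1/18
  weight(X=4) = 11/288
Total weight = 11/288 + 1/18 + 11/288 = 19/144
P(X=2 | obs) = 11/288 / 19/144 = 11/38
P(X=3 | obs) = 1/18 / 19/144 = 8/19
P(X=4 | obs) = 11/288 / 19/144 = 11/38
argmax = 3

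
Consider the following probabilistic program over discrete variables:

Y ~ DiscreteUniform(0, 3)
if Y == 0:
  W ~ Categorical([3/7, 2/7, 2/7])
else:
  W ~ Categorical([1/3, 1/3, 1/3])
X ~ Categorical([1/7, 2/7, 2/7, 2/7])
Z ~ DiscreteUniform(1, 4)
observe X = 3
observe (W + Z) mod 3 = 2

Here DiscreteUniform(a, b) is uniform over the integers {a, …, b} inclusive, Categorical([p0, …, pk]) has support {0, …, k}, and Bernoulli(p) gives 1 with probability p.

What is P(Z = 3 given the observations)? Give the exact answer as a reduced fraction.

Enumerate traces; 16 have nonzero weight after conditioning:
  (Y=0, W=0, X=3, Z=2) weight 3/392
  (Y=0, W=1, X=3, Z=1) weight 1/196
  (Y=0, W=1, X=3, Z=4) weight 1/196
  (Y=0, W=2, X=3, Z=3) weight 1/196
  (Y=1, W=0, X=3, Z=2) weight 1/168
  (Y=1, W=1, X=3, Z=1) weight 1/168
  (Y=1, W=1, X=3, Z=4) weight 1/168
  (Y=1, W=2, X=3, Z=3) weight 1/168
  … 8 more
Group by Z:
  weight(Z=1) = 9/392
  weight(Z=2) = 5/196
  weight(Z=3) = 9/392
  weight(Z=4) = 9/392
Total weight = 9/392 + 5/196 + 9/392 + 9/392 = 37/392
P(Z=1 | obs) = 9/392 / 37/392 = 9/37
P(Z=2 | obs) = 5/196 / 37/392 = 10/37
P(Z=3 | obs) = 9/392 / 37/392 = 9/37
P(Z=4 | obs) = 9/392 / 37/392 = 9/37

P(Z = 3 | obs) = 9/37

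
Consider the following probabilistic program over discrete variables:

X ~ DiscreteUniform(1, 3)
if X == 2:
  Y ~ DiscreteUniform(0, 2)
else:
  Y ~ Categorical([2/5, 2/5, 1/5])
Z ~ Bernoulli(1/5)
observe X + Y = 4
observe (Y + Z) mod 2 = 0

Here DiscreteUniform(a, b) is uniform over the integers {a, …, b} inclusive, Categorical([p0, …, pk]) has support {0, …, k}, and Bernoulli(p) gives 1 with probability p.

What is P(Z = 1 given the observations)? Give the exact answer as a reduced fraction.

Enumerate traces; 2 have nonzero weight after conditioning:
  (X=2, Y=2, Z=0) weight 4/45
  (X=3, Y=1, Z=1) weight 2/75
Group by Z:
  weight(Z=0) = 4/45
  weight(Z=1) = 2/75
Total weight = 4/45 + 2/75 = 26/225
P(Z=0 | obs) = 4/45 / 26/225 = 10/13
P(Z=1 | obs) = 2/75 / 26/225 = 3/13

P(Z = 1 | obs) = 3/13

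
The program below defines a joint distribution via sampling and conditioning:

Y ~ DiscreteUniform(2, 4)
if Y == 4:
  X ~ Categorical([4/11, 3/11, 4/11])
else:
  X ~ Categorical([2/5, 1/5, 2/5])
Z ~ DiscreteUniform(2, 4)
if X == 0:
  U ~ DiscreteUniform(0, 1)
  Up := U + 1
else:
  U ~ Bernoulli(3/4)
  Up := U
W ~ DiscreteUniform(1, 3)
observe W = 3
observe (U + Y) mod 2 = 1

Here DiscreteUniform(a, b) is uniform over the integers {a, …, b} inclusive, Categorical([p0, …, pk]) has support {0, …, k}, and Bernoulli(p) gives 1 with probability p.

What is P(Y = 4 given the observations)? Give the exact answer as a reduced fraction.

Enumerate traces; 27 have nonzero weight after conditioning:
  (Y=2, X=0, Z=2, U=1, W=3) weight 1/135
  (Y=2, X=0, Z=3, U=1, W=3) weight 1/135
  (Y=2, X=0, Z=4, U=1, W=3) weight 1/135
  (Y=2, X=1, Z=2, U=1, W=3) weight 1/180
  (Y=2, X=1, Z=3, U=1, W=3) weight 1/180
  (Y=2, X=1, Z=4, U=1, W=3) weight 1/180
  (Y=2, X=2, Z=2, U=1, W=3) weight 1/90
  (Y=2, X=2, Z=3, U=1, W=3) weight 1/90
  (Y=3, X=0, Z=2, U=0, W=3) weight 1/135
  (Y=4, X=0, Z=2, U=1, W=3) weight 2/297
  … 17 more
Group by Y:
  weight(Y=2) = 13/180
  weight(Y=3) = 7/180
  weight(Y=4) = 29/396
Total weight = 13/180 + 7/180 + 29/396 = 73/396
P(Y=2 | obs) = 13/180 / 73/396 = 143/365
P(Y=3 | obs) = 7/180 / 73/396 = 77/365
P(Y=4 | obs) = 29/396 / 73/396 = 29/73

P(Y = 4 | obs) = 29/73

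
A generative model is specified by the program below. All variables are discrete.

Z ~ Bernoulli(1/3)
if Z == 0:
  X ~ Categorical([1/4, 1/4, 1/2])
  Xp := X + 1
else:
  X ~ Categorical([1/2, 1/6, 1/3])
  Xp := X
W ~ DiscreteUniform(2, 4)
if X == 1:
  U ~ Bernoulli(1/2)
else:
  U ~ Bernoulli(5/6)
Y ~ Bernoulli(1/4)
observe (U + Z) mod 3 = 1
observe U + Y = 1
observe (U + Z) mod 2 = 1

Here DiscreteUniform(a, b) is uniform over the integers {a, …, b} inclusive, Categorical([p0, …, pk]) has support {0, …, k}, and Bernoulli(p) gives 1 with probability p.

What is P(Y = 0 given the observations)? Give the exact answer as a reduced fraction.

P(Y = 0 | obs) = 81/85

Enumerate traces; 18 have nonzero weight after conditioning:
  (Z=0, X=0, W=2, U=1, Y=0) weight 5/144
  (Z=0, X=0, W=3, U=1, Y=0) weight 5/144
  (Z=0, X=0, W=4, U=1, Y=0) weight 5/144
  (Z=0, X=1, W=2, U=1, Y=0) weight 1/48
  (Z=0, X=1, W=3, U=1, Y=0) weight 1/48
  (Z=0, X=1, W=4, U=1, Y=0) weight 1/48
  (Z=0, X=2, W=2, U=1, Y=0) weight 5/72
  (Z=0, X=2, W=3, U=1, Y=0) weight 5/72
  (Z=1, X=0, W=2, U=0, Y=1) weight 1/432
  … 9 more
Group by Y:
  weight(Y=0) = 3/8
  weight(Y=1) = 1/54
Total weight = 3/8 + 1/54 = 85/216
P(Y=0 | obs) = 3/8 / 85/216 = 81/85
P(Y=1 | obs) = 1/54 / 85/216 = 4/85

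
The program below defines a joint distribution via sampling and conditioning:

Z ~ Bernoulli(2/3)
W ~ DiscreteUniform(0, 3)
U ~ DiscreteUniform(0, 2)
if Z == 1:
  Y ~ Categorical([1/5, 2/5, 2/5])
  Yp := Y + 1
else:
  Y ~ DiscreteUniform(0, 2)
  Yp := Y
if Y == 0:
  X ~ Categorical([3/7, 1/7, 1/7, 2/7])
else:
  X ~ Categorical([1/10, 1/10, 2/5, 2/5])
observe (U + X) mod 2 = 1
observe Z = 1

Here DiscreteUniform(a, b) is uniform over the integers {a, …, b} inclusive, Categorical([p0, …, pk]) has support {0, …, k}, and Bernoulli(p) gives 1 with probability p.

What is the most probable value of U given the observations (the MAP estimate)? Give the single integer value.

Enumerate traces; 72 have nonzero weight after conditioning:
  (Z=1, W=0, U=0, Y=0, X=1) weight 1/630
  (Z=1, W=0, U=0, Y=0, X=3) weight 1/315
  (Z=1, W=0, U=0, Y=1, X=1) weight 1/450
  (Z=1, W=0, U=0, Y=1, X=3) weight 2/225
  (Z=1, W=0, U=0, Y=2, X=1) weight 1/450
  (Z=1, W=0, U=0, Y=2, X=3) weight 2/225
  (Z=1, W=0, U=1, Y=0, X=0) weight 1/210
  (Z=1, W=0, U=1, Y=0, X=2) weight 1/630
  (Z=1, W=0, U=2, Y=0, X=1) weight 1/630
  … 63 more
Group by U:
  weight(U=0) = 34/315
  weight(U=1) = 4/35
  weight(U=2) = 34/315
Total weight = 34/315 + 4/35 + 34/315 = 104/315
P(U=0 | obs) = 34/315 / 104/315 = 17/52
P(U=1 | obs) = 4/35 / 104/315 = 9/26
P(U=2 | obs) = 34/315 / 104/315 = 17/52
argmax = 1

argmax_v P(U = v | obs) = 1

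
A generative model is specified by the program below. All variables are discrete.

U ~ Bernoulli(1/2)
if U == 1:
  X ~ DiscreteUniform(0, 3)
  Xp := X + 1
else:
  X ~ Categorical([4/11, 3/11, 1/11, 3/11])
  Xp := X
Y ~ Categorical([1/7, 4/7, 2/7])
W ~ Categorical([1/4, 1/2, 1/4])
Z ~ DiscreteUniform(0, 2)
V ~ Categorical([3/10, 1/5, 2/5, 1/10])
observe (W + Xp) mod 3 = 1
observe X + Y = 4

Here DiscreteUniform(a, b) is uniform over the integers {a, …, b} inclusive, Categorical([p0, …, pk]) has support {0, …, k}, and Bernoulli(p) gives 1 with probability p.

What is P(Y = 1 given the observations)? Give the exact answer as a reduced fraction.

Enumerate traces; 48 have nonzero weight after conditioning:
  (U=0, X=2, Y=2, W=2, Z=0, V=0) weight 1/3080
  (U=0, X=2, Y=2, W=2, Z=0, V=1) weight 1/4620
  (U=0, X=2, Y=2, W=2, Z=0, V=2) weight 1/2310
  (U=0, X=2, Y=2, W=2, Z=0, V=3) weight 1/9240
  (U=0, X=2, Y=2, W=2, Z=1, V=0) weight 1/3080
  (U=0, X=2, Y=2, W=2, Z=1, V=1) weight 1/4620
  (U=0, X=2, Y=2, W=2, Z=1, V=2) weight 1/2310
  (U=0, X=2, Y=2, W=2, Z=1, V=3) weight 1/9240
  (U=0, X=3, Y=1, W=1, Z=0, V=0) weight 3/770
  … 39 more
Group by Y:
  weight(Y=1) = 5/88
  weight(Y=2) = 13/616
Total weight = 5/88 + 13/616 = 6/77
P(Y=1 | obs) = 5/88 / 6/77 = 35/48
P(Y=2 | obs) = 13/616 / 6/77 = 13/48

P(Y = 1 | obs) = 35/48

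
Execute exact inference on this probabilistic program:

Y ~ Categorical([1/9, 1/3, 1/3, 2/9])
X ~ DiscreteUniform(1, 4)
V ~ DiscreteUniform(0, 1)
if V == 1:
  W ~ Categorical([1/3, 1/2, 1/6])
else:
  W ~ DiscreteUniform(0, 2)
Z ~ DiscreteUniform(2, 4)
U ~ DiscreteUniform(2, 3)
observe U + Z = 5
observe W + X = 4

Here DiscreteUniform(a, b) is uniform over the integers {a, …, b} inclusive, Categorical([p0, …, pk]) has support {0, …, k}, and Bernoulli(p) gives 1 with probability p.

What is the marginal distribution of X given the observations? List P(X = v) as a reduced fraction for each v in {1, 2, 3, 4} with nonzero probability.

P(X=2) = 1/4, P(X=3) = 5/12, P(X=4) = 1/3

Enumerate traces; 48 have nonzero weight after conditioning:
  (Y=0, X=2, V=0, W=2, Z=2, U=3) weight 1/1296
  (Y=0, X=2, V=0, W=2, Z=3, U=2) weight 1/1296
  (Y=0, X=2, V=1, W=2, Z=2, U=3) weight 1/2592
  (Y=0, X=2, V=1, W=2, Z=3, U=2) weight 1/2592
  (Y=0, X=3, V=0, W=1, Z=2, U=3) weight 1/1296
  (Y=0, X=3, V=0, W=1, Z=3, U=2) weight 1/1296
  (Y=0, X=3, V=1, W=1, Z=2, U=3) weight 1/864
  (Y=0, X=3, V=1, W=1, Z=3, U=2) weight 1/864
  (Y=0, X=4, V=0, W=0, Z=2, U=3) weight 1/1296
  … 39 more
Group by X:
  weight(X=2) = 1/48
  weight(X=3) = 5/144
  weight(X=4) = 1/36
Total weight = 1/48 + 5/144 + 1/36 = 1/12
P(X=2 | obs) = 1/48 / 1/12 = 1/4
P(X=3 | obs) = 5/144 / 1/12 = 5/12
P(X=4 | obs) = 1/36 / 1/12 = 1/3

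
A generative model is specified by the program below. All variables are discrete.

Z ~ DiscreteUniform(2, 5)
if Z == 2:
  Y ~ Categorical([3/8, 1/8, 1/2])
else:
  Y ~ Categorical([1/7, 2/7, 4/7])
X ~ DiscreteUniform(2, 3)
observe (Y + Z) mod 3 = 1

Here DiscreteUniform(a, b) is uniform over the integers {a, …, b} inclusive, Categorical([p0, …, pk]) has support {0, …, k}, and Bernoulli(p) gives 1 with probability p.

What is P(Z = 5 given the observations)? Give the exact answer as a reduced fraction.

P(Z = 5 | obs) = 8/21

Enumerate traces; 8 have nonzero weight after conditioning:
  (Z=2, Y=2, X=2) weight 1/16
  (Z=2, Y=2, X=3) weight 1/16
  (Z=3, Y=1, X=2) weight 1/28
  (Z=3, Y=1, X=3) weight 1/28
  (Z=4, Y=0, X=2) weight 1/56
  (Z=4, Y=0, X=3) weight 1/56
  (Z=5, Y=2, X=2) weight 1/14
  (Z=5, Y=2, X=3) weight 1/14
Group by Z:
  weight(Z=2) = 1/8
  weight(Z=3) = 1/14
  weight(Z=4) = 1/28
  weight(Z=5) = 1/7
Total weight = 1/8 + 1/14 + 1/28 + 1/7 = 3/8
P(Z=2 | obs) = 1/8 / 3/8 = 1/3
P(Z=3 | obs) = 1/14 / 3/8 = 4/21
P(Z=4 | obs) = 1/28 / 3/8 = 2/21
P(Z=5 | obs) = 1/7 / 3/8 = 8/21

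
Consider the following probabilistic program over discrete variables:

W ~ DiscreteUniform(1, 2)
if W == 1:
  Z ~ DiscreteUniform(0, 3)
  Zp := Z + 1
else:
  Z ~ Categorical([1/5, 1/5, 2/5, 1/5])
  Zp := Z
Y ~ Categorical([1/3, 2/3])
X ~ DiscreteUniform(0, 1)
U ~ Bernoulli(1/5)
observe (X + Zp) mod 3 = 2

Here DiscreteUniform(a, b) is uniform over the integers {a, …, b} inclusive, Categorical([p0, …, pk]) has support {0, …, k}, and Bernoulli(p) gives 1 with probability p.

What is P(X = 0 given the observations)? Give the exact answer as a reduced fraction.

Enumerate traces; 20 have nonzero weight after conditioning:
  (W=1, Z=0, Y=0, X=1, U=0) weight 1/60
  (W=1, Z=0, Y=0, X=1, U=1) weight 1/240
  (W=1, Z=0, Y=1, X=1, U=0) weight 1/30
  (W=1, Z=0, Y=1, X=1, U=1) weight 1/120
  (W=1, Z=1, Y=0, X=0, U=0) weight 1/60
  (W=1, Z=1, Y=0, X=0, U=1) weight 1/240
  (W=1, Z=1, Y=1, X=0, U=0) weight 1/30
  (W=1, Z=1, Y=1, X=0, U=1) weight 1/120
  … 12 more
Group by X:
  weight(X=0) = 13/80
  weight(X=1) = 7/40
Total weight = 13/80 + 7/40 = 27/80
P(X=0 | obs) = 13/80 / 27/80 = 13/27
P(X=1 | obs) = 7/40 / 27/80 = 14/27

P(X = 0 | obs) = 13/27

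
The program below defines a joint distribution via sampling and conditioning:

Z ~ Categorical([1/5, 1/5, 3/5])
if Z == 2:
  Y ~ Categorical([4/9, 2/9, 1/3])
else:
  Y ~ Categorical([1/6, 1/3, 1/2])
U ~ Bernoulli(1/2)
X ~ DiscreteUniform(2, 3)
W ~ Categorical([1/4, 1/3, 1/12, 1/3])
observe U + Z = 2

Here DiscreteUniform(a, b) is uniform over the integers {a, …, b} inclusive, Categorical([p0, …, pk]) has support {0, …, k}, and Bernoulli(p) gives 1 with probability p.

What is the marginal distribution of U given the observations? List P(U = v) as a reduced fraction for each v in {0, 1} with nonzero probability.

P(U=0) = 3/4, P(U=1) = 1/4

Enumerate traces; 48 have nonzero weight after conditioning:
  (Z=1, Y=0, U=1, X=2, W=0) weight 1/480
  (Z=1, Y=0, U=1, X=2, W=1) weight 1/360
  (Z=1, Y=0, U=1, X=2, W=2) weight 1/1440
  (Z=1, Y=0, U=1, X=2, W=3) weight 1/360
  (Z=1, Y=0, U=1, X=3, W=0) weight 1/480
  (Z=1, Y=0, U=1, X=3, W=1) weight 1/360
  (Z=1, Y=0, U=1, X=3, W=2) weight 1/1440
  (Z=1, Y=0, U=1, X=3, W=3) weight 1/360
  (Z=2, Y=0, U=0, X=2, W=0) weight 1/60
  … 39 more
Group by U:
  weight(U=0) = 3/10
  weight(U=1) = 1/10
Total weight = 3/10 + 1/10 = 2/5
P(U=0 | obs) = 3/10 / 2/5 = 3/4
P(U=1 | obs) = 1/10 / 2/5 = 1/4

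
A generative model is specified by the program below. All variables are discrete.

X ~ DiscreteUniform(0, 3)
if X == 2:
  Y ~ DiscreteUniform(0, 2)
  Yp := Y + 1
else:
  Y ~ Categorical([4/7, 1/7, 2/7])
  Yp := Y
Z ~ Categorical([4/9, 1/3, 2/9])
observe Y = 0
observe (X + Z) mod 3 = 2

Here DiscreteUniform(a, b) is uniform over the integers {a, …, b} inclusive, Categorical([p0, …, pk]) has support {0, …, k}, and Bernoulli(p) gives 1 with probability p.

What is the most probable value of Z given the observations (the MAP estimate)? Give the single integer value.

Enumerate traces; 4 have nonzero weight after conditioning:
  (X=0, Y=0, Z=2) weight 2/63
  (X=1, Y=0, Z=1) weight 1/21
  (X=2, Y=0, Z=0) weight 1/27
  (X=3, Y=0, Z=2) weight 2/63
Group by Z:
  weight(Z=0) = 1/27
  weight(Z=1) = 1/21
  weight(Z=2) = 4/63
Total weight = 1/27 + 1/21 + 4/63 = 4/27
P(Z=0 | obs) = 1/27 / 4/27 = 1/4
P(Z=1 | obs) = 1/21 / 4/27 = 9/28
P(Z=2 | obs) = 4/63 / 4/27 = 3/7
argmax = 2

argmax_v P(Z = v | obs) = 2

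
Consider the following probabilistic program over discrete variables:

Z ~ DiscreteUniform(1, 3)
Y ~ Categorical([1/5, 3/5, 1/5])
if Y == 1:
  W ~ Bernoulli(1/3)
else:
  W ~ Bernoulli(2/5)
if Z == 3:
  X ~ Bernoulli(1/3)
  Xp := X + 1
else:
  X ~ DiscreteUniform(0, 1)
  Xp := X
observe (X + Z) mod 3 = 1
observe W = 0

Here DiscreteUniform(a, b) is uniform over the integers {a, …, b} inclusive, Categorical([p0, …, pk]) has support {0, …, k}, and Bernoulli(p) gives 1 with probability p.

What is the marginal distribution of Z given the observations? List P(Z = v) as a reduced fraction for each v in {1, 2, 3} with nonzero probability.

Enumerate traces; 6 have nonzero weight after conditioning:
  (Z=1, Y=0, W=0, X=0) weight 1/50
  (Z=1, Y=1, W=0, X=0) weight 1/15
  (Z=1, Y=2, W=0, X=0) weight 1/50
  (Z=3, Y=0, W=0, X=1) weight 1/75
  (Z=3, Y=1, W=0, X=1) weight 2/45
  (Z=3, Y=2, W=0, X=1) weight 1/75
Group by Z:
  weight(Z=1) = 8/75
  weight(Z=3) = 16/225
Total weight = 8/75 + 16/225 = 8/45
P(Z=1 | obs) = 8/75 / 8/45 = 3/5
P(Z=3 | obs) = 16/225 / 8/45 = 2/5

P(Z=1) = 3/5, P(Z=3) = 2/5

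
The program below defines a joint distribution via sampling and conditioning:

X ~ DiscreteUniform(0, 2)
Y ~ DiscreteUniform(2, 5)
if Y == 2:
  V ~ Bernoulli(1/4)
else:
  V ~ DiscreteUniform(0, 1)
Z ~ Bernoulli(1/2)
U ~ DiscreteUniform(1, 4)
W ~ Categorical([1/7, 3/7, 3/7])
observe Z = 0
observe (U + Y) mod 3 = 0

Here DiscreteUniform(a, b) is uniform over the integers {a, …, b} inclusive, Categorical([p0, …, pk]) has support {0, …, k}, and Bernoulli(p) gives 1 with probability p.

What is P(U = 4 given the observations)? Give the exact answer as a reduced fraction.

P(U = 4 | obs) = 1/3

Enumerate traces; 108 have nonzero weight after conditioning:
  (X=0, Y=2, V=0, Z=0, U=1, W=0) weight 1/896
  (X=0, Y=2, V=0, Z=0, U=1, W=1) weight 3/896
  (X=0, Y=2, V=0, Z=0, U=1, W=2) weight 3/896
  (X=0, Y=2, V=0, Z=0, U=4, W=0) weight 1/896
  (X=0, Y=2, V=0, Z=0, U=4, W=1) weight 3/896
  (X=0, Y=2, V=0, Z=0, U=4, W=2) weight 3/896
  (X=0, Y=2, V=1, Z=0, U=1, W=0) weight 1/2688
  (X=0, Y=2, V=1, Z=0, U=1, W=1) weight 1/896
  (X=0, Y=3, V=0, Z=0, U=3, W=0) weight 1/1344
  (X=0, Y=4, V=0, Z=0, U=2, W=0) weight 1/1344
  … 98 more
Group by U:
  weight(U=1) = 1/16
  weight(U=2) = 1/32
  weight(U=3) = 1/32
  weight(U=4) = 1/16
Total weight = 1/16 + 1/32 + 1/32 + 1/16 = 3/16
P(U=1 | obs) = 1/16 / 3/16 = 1/3
P(U=2 | obs) = 1/32 / 3/16 = 1/6
P(U=3 | obs) = 1/32 / 3/16 = 1/6
P(U=4 | obs) = 1/16 / 3/16 = 1/3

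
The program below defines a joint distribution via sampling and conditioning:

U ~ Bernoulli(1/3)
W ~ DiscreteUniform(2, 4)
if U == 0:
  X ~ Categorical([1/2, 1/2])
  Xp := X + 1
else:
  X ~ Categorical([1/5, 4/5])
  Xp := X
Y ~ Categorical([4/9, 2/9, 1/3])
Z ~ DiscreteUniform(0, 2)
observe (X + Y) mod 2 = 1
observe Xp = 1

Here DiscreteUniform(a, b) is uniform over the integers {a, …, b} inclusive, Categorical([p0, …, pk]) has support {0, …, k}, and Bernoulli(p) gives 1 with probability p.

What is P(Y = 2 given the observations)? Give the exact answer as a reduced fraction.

P(Y = 2 | obs) = 6/19

Enumerate traces; 27 have nonzero weight after conditioning:
  (U=0, W=2, X=0, Y=1, Z=0) weight 2/243
  (U=0, W=2, X=0, Y=1, Z=1) weight 2/243
  (U=0, W=2, X=0, Y=1, Z=2) weight 2/243
  (U=0, W=3, X=0, Y=1, Z=0) weight 2/243
  (U=0, W=3, X=0, Y=1, Z=1) weight 2/243
  (U=0, W=3, X=0, Y=1, Z=2) weight 2/243
  (U=0, W=4, X=0, Y=1, Z=0) weight 2/243
  (U=0, W=4, X=0, Y=1, Z=1) weight 2/243
  (U=1, W=2, X=1, Y=0, Z=0) weight 16/1215
  (U=1, W=2, X=1, Y=2, Z=0) weight 4/405
  … 17 more
Group by Y:
  weight(Y=0) = 16/135
  weight(Y=1) = 2/27
  weight(Y=2) = 4/45
Total weight = 16/135 + 2/27 + 4/45 = 38/135
P(Y=0 | obs) = 16/135 / 38/135 = 8/19
P(Y=1 | obs) = 2/27 / 38/135 = 5/19
P(Y=2 | obs) = 4/45 / 38/135 = 6/19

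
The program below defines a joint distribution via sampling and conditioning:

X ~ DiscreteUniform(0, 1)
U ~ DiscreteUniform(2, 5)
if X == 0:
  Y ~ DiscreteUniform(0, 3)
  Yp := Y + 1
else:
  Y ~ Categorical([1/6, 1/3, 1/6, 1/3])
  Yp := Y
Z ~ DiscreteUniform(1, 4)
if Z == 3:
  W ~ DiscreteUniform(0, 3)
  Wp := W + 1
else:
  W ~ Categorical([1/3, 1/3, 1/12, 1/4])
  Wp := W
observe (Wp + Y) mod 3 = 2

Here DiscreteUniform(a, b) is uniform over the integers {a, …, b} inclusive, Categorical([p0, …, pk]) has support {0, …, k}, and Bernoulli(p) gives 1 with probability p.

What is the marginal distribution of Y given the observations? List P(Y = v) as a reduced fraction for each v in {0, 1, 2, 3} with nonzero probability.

Enumerate traces; 160 have nonzero weight after conditioning:
  (X=0, U=2, Y=0, Z=1, W=2) weight 1/1536
  (X=0, U=2, Y=0, Z=2, W=2) weight 1/1536
  (X=0, U=2, Y=0, Z=3, W=1) weight 1/512
  (X=0, U=2, Y=0, Z=4, W=2) weight 1/1536
  (X=0, U=2, Y=1, Z=1, W=1) weight 1/384
  (X=0, U=2, Y=1, Z=2, W=1) weight 1/384
  (X=0, U=2, Y=1, Z=3, W=0) weight 1/512
  (X=0, U=2, Y=1, Z=3, W=3) weight 1/512
  (X=0, U=2, Y=2, Z=1, W=0) weight 1/384
  (X=0, U=2, Y=3, Z=1, W=2) weight 1/1536
  … 150 more
Group by Y:
  weight(Y=0) = 5/192
  weight(Y=1) = 7/64
  weight(Y=2) = 5/48
  weight(Y=3) = 7/192
Total weight = 5/192 + 7/64 + 5/48 + 7/192 = 53/192
P(Y=0 | obs) = 5/192 / 53/192 = 5/53
P(Y=1 | obs) = 7/64 / 53/192 = 21/53
P(Y=2 | obs) = 5/48 / 53/192 = 20/53
P(Y=3 | obs) = 7/192 / 53/192 = 7/53

P(Y=0) = 5/53, P(Y=1) = 21/53, P(Y=2) = 20/53, P(Y=3) = 7/53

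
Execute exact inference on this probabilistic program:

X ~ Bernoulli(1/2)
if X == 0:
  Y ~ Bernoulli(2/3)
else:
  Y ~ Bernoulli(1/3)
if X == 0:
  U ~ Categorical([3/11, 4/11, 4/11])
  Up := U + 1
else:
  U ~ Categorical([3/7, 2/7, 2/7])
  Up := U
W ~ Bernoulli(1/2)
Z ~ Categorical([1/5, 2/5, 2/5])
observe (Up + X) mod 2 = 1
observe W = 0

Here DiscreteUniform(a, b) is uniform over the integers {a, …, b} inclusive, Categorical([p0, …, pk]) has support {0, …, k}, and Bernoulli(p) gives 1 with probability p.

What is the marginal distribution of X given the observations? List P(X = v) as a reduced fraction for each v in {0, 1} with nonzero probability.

Enumerate traces; 24 have nonzero weight after conditioning:
  (X=0, Y=0, U=0, W=0, Z=0) weight 1/220
  (X=0, Y=0, U=0, W=0, Z=1) weight 1/110
  (X=0, Y=0, U=0, W=0, Z=2) weight 1/110
  (X=0, Y=0, U=2, W=0, Z=0) weight 1/165
  (X=0, Y=0, U=2, W=0, Z=1) weight 2/165
  (X=0, Y=0, U=2, W=0, Z=2) weight 2/165
  (X=0, Y=1, U=0, W=0, Z=0) weight 1/110
  (X=0, Y=1, U=0, W=0, Z=1) weight 1/55
  (X=1, Y=0, U=0, W=0, Z=0) weight 1/70
  … 15 more
Group by X:
  weight(X=0) = 7/44
  weight(X=1) = 5/28
Total weight = 7/44 + 5/28 = 26/77
P(X=0 | obs) = 7/44 / 26/77 = 49/104
P(X=1 | obs) = 5/28 / 26/77 = 55/104

P(X=0) = 49/104, P(X=1) = 55/104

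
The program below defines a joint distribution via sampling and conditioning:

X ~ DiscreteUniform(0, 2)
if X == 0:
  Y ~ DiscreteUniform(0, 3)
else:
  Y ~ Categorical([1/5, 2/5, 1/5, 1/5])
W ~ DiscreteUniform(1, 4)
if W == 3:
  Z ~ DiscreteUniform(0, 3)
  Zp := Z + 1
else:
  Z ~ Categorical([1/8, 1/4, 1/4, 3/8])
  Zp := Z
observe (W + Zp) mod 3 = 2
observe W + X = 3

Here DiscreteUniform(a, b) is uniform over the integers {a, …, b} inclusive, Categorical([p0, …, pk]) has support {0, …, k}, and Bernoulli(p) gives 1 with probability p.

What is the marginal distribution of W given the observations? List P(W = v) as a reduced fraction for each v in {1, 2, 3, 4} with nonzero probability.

Enumerate traces; 16 have nonzero weight after conditioning:
  (X=0, Y=0, W=3, Z=1) weight 1/192
  (X=0, Y=1, W=3, Z=1) weight 1/192
  (X=0, Y=2, W=3, Z=1) weight 1/192
  (X=0, Y=3, W=3, Z=1) weight 1/192
  (X=1, Y=0, W=2, Z=0) weight 1/480
  (X=1, Y=0, W=2, Z=3) weight 1/160
  (X=1, Y=1, W=2, Z=0) weight 1/240
  (X=1, Y=1, W=2, Z=3) weight 1/80
  (X=2, Y=0, W=1, Z=1) weight 1/240
  … 7 more
Group by W:
  weight(W=1) = 1/48
  weight(W=2) = 1/24
  weight(W=3) = 1/48
Total weight = 1/48 + 1/24 + 1/48 = 1/12
P(W=1 | obs) = 1/48 / 1/12 = 1/4
P(W=2 | obs) = 1/24 / 1/12 = 1/2
P(W=3 | obs) = 1/48 / 1/12 = 1/4

P(W=1) = 1/4, P(W=2) = 1/2, P(W=3) = 1/4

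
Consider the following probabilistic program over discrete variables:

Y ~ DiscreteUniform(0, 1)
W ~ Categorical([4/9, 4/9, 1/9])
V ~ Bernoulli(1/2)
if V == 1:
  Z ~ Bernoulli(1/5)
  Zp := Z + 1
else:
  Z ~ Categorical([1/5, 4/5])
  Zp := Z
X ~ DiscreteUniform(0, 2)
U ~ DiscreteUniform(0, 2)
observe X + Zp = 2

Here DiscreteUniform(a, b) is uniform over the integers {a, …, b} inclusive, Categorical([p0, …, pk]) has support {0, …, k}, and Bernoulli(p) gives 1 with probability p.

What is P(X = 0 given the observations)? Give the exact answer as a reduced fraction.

P(X = 0 | obs) = 1/10

Enumerate traces; 72 have nonzero weight after conditioning:
  (Y=0, W=0, V=0, Z=0, X=2, U=0) weight 1/405
  (Y=0, W=0, V=0, Z=0, X=2, U=1) weight 1/405
  (Y=0, W=0, V=0, Z=0, X=2, U=2) weight 1/405
  (Y=0, W=0, V=0, Z=1, X=1, U=0) weight 4/405
  (Y=0, W=0, V=0, Z=1, X=1, U=1) weight 4/405
  (Y=0, W=0, V=0, Z=1, X=1, U=2) weight 4/405
  (Y=0, W=0, V=1, Z=0, X=1, U=0) weight 4/405
  (Y=0, W=0, V=1, Z=0, X=1, U=1) weight 4/405
  (Y=0, W=0, V=1, Z=1, X=0, U=0) weight 1/405
  … 63 more
Group by X:
  weight(X=0) = 1/30
  weight(X=1) = 4/15
  weight(X=2) = 1/30
Total weight = 1/30 + 4/15 + 1/30 = 1/3
P(X=0 | obs) = 1/30 / 1/3 = 1/10
P(X=1 | obs) = 4/15 / 1/3 = 4/5
P(X=2 | obs) = 1/30 / 1/3 = 1/10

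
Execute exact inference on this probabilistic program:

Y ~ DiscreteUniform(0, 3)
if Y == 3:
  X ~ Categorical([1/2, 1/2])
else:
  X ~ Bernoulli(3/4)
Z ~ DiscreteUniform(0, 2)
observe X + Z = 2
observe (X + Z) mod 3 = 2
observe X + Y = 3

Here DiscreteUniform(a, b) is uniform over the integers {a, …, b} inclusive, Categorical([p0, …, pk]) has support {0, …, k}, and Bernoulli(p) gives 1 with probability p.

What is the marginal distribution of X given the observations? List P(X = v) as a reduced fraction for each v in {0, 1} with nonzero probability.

Enumerate traces; 2 have nonzero weight after conditioning:
  (Y=2, X=1, Z=1) weight 1/16
  (Y=3, X=0, Z=2) weight 1/24
Group by X:
  weight(X=0) = 1/24
  weight(X=1) = 1/16
Total weight = 1/24 + 1/16 = 5/48
P(X=0 | obs) = 1/24 / 5/48 = 2/5
P(X=1 | obs) = 1/16 / 5/48 = 3/5

P(X=0) = 2/5, P(X=1) = 3/5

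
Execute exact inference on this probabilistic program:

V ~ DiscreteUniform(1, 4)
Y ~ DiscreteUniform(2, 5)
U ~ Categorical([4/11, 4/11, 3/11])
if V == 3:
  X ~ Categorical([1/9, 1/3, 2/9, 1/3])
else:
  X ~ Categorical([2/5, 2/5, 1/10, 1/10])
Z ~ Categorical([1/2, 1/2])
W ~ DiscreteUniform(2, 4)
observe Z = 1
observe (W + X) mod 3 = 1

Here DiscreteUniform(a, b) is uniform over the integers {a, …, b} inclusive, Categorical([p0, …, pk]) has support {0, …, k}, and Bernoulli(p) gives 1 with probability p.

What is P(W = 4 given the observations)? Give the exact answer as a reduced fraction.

Enumerate traces; 192 have nonzero weight after conditioning:
  (V=1, Y=2, U=0, X=0, Z=1, W=4) weight 1/660
  (V=1, Y=2, U=0, X=1, Z=1, W=3) weight 1/660
  (V=1, Y=2, U=0, X=2, Z=1, W=2) weight 1/2640
  (V=1, Y=2, U=0, X=3, Z=1, W=4) weight 1/2640
  (V=1, Y=2, U=1, X=0, Z=1, W=4) weight 1/660
  (V=1, Y=2, U=1, X=1, Z=1, W=3) weight 1/660
  (V=1, Y=2, U=1, X=2, Z=1, W=2) weight 1/2640
  (V=1, Y=2, U=1, X=3, Z=1, W=4) weight 1/2640
  … 184 more
Group by W:
  weight(W=2) = 47/2160
  weight(W=3) = 23/360
  weight(W=4) = 35/432
Total weight = 47/2160 + 23/360 + 35/432 = 1/6
P(W=2 | obs) = 47/2160 / 1/6 = 47/360
P(W=3 | obs) = 23/360 / 1/6 = 23/60
P(W=4 | obs) = 35/432 / 1/6 = 35/72

P(W = 4 | obs) = 35/72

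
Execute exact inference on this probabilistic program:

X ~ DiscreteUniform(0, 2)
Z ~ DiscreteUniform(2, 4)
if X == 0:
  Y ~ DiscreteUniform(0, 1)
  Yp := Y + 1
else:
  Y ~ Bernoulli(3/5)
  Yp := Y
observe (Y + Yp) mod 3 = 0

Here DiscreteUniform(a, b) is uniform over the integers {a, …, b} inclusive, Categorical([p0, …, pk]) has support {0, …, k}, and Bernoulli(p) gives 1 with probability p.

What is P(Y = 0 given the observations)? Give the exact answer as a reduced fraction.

P(Y = 0 | obs) = 8/13

Enumerate traces; 9 have nonzero weight after conditioning:
  (X=0, Z=2, Y=1) weight 1/18
  (X=0, Z=3, Y=1) weight 1/18
  (X=0, Z=4, Y=1) weight 1/18
  (X=1, Z=2, Y=0) weight 2/45
  (X=1, Z=3, Y=0) weight 2/45
  (X=1, Z=4, Y=0) weight 2/45
  (X=2, Z=2, Y=0) weight 2/45
  (X=2, Z=3, Y=0) weight 2/45
  … 1 more
Group by Y:
  weight(Y=0) = 4/15
  weight(Y=1) = 1/6
Total weight = 4/15 + 1/6 = 13/30
P(Y=0 | obs) = 4/15 / 13/30 = 8/13
P(Y=1 | obs) = 1/6 / 13/30 = 5/13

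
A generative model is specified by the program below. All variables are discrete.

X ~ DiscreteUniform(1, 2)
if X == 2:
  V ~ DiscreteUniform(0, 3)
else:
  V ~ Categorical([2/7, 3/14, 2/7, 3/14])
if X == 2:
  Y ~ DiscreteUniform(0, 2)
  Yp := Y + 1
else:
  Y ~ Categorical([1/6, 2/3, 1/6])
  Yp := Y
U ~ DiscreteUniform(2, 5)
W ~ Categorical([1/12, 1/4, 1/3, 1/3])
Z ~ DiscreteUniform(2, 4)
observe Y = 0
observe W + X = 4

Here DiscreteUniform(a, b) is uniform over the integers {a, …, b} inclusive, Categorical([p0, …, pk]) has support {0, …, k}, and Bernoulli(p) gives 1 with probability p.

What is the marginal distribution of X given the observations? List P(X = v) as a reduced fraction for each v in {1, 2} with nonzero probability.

Enumerate traces; 96 have nonzero weight after conditioning:
  (X=1, V=0, Y=0, U=2, W=3, Z=2) weight 1/1512
  (X=1, V=0, Y=0, U=2, W=3, Z=3) weight 1/1512
  (X=1, V=0, Y=0, U=2, W=3, Z=4) weight 1/1512
  (X=1, V=0, Y=0, U=3, W=3, Z=2) weight 1/1512
  (X=1, V=0, Y=0, U=3, W=3, Z=3) weight 1/1512
  (X=1, V=0, Y=0, U=3, W=3, Z=4) weight 1/1512
  (X=1, V=0, Y=0, U=4, W=3, Z=2) weight 1/1512
  (X=1, V=0, Y=0, U=4, W=3, Z=3) weight 1/1512
  (X=2, V=0, Y=0, U=2, W=2, Z=2) weight 1/864
  … 87 more
Group by X:
  weight(X=1) = 1/36
  weight(X=2) = 1/18
Total weight = 1/36 + 1/18 = 1/12
P(X=1 | obs) = 1/36 / 1/12 = 1/3
P(X=2 | obs) = 1/18 / 1/12 = 2/3

P(X=1) = 1/3, P(X=2) = 2/3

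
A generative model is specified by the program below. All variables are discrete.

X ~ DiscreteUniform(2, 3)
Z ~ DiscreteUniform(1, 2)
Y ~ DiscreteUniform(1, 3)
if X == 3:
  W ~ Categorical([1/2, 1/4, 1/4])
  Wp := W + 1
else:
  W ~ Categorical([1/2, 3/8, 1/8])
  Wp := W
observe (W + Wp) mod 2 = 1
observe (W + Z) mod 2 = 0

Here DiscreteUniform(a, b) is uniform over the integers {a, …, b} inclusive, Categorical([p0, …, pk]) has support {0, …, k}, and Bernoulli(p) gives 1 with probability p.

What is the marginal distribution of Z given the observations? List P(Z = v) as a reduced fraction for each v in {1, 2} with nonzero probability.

P(Z=1) = 1/4, P(Z=2) = 3/4

Enumerate traces; 9 have nonzero weight after conditioning:
  (X=3, Z=1, Y=1, W=1) weight 1/48
  (X=3, Z=1, Y=2, W=1) weight 1/48
  (X=3, Z=1, Y=3, W=1) weight 1/48
  (X=3, Z=2, Y=1, W=0) weight 1/24
  (X=3, Z=2, Y=1, W=2) weight 1/48
  (X=3, Z=2, Y=2, W=0) weight 1/24
  (X=3, Z=2, Y=2, W=2) weight 1/48
  (X=3, Z=2, Y=3, W=0) weight 1/24
  … 1 more
Group by Z:
  weight(Z=1) = 1/16
  weight(Z=2) = 3/16
Total weight = 1/16 + 3/16 = 1/4
P(Z=1 | obs) = 1/16 / 1/4 = 1/4
P(Z=2 | obs) = 3/16 / 1/4 = 3/4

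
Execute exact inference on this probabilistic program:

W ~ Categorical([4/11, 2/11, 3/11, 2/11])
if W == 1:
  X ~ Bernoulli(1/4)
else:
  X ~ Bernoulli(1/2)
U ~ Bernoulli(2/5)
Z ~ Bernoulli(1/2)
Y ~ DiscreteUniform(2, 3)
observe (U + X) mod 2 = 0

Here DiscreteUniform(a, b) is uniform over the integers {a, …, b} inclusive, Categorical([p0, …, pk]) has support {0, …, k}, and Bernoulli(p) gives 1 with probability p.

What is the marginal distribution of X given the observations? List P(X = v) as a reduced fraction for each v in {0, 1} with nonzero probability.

Enumerate traces; 32 have nonzero weight after conditioning:
  (W=0, X=0, U=0, Z=0, Y=2) weight 3/110
  (W=0, X=0, U=0, Z=0, Y=3) weight 3/110
  (W=0, X=0, U=0, Z=1, Y=2) weight 3/110
  (W=0, X=0, U=0, Z=1, Y=3) weight 3/110
  (W=0, X=1, U=1, Z=0, Y=2) weight 1/55
  (W=0, X=1, U=1, Z=0, Y=3) weight 1/55
  (W=0, X=1, U=1, Z=1, Y=2) weight 1/55
  (W=0, X=1, U=1, Z=1, Y=3) weight 1/55
  … 24 more
Group by X:
  weight(X=0) = 18/55
  weight(X=1) = 2/11
Total weight = 18/55 + 2/11 = 28/55
P(X=0 | obs) = 18/55 / 28/55 = 9/14
P(X=1 | obs) = 2/11 / 28/55 = 5/14

P(X=0) = 9/14, P(X=1) = 5/14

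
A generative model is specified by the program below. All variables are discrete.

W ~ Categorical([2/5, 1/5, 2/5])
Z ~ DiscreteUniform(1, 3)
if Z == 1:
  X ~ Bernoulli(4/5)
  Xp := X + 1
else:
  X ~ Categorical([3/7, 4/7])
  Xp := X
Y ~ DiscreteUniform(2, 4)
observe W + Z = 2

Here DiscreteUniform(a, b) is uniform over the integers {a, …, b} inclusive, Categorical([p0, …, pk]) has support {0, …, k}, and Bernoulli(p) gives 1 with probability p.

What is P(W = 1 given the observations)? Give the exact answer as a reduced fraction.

Enumerate traces; 12 have nonzero weight after conditioning:
  (W=0, Z=2, X=0, Y=2) weight 2/105
  (W=0, Z=2, X=0, Y=3) weight 2/105
  (W=0, Z=2, X=0, Y=4) weight 2/105
  (W=0, Z=2, X=1, Y=2) weight 8/315
  (W=0, Z=2, X=1, Y=3) weight 8/315
  (W=0, Z=2, X=1, Y=4) weight 8/315
  (W=1, Z=1, X=0, Y=2) weight 1/225
  (W=1, Z=1, X=0, Y=3) weight 1/225
  … 4 more
Group by W:
  weight(W=0) = 2/15
  weight(W=1) = 1/15
Total weight = 2/15 + 1/15 = 1/5
P(W=0 | obs) = 2/15 / 1/5 = 2/3
P(W=1 | obs) = 1/15 / 1/5 = 1/3

P(W = 1 | obs) = 1/3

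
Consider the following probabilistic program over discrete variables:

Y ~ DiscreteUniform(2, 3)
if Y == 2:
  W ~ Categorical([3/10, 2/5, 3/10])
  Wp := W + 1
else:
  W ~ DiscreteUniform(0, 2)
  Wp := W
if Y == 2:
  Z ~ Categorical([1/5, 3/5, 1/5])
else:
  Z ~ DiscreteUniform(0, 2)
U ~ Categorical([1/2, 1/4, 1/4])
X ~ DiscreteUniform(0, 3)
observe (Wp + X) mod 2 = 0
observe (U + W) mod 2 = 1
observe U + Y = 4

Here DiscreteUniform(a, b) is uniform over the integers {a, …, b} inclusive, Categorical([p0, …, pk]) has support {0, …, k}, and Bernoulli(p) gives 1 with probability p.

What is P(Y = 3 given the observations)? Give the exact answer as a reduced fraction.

P(Y = 3 | obs) = 5/8

Enumerate traces; 18 have nonzero weight after conditioning:
  (Y=2, W=1, Z=0, U=2, X=0) weight 1/400
  (Y=2, W=1, Z=0, U=2, X=2) weight 1/400
  (Y=2, W=1, Z=1, U=2, X=0) weight 3/400
  (Y=2, W=1, Z=1, U=2, X=2) weight 3/400
  (Y=2, W=1, Z=2, U=2, X=0) weight 1/400
  (Y=2, W=1, Z=2, U=2, X=2) weight 1/400
  (Y=3, W=0, Z=0, U=1, X=0) weight 1/288
  (Y=3, W=0, Z=0, U=1, X=2) weight 1/288
  … 10 more
Group by Y:
  weight(Y=2) = 1/40
  weight(Y=3) = 1/24
Total weight = 1/40 + 1/24 = 1/15
P(Y=2 | obs) = 1/40 / 1/15 = 3/8
P(Y=3 | obs) = 1/24 / 1/15 = 5/8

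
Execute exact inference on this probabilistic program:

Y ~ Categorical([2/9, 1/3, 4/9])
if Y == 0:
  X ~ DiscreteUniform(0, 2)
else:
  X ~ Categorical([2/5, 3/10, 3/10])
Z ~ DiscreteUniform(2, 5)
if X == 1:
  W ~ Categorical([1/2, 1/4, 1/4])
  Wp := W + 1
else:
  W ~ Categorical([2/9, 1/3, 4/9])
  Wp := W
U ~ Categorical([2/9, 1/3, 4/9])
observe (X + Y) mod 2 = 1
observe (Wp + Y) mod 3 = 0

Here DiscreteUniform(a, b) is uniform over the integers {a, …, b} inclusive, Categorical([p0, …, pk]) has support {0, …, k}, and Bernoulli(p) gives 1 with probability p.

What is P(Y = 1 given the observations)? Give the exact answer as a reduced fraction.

P(Y = 1 | obs) = 28/51

Enumerate traces; 48 have nonzero weight after conditioning:
  (Y=0, X=1, Z=2, W=2, U=0) weight 1/972
  (Y=0, X=1, Z=2, W=2, U=1) weight 1/648
  (Y=0, X=1, Z=2, W=2, U=2) weight 1/486
  (Y=0, X=1, Z=3, W=2, U=0) weight 1/972
  (Y=0, X=1, Z=3, W=2, U=1) weight 1/648
  (Y=0, X=1, Z=3, W=2, U=2) weight 1/486
  (Y=0, X=1, Z=4, W=2, U=0) weight 1/972
  (Y=0, X=1, Z=4, W=2, U=1) weight 1/648
  (Y=1, X=0, Z=2, W=2, U=0) weight 4/1215
  (Y=2, X=1, Z=2, W=0, U=0) weight 1/270
  … 38 more
Group by Y:
  weight(Y=0) = 1/54
  weight(Y=1) = 14/135
  weight(Y=2) = 1/15
Total weight = 1/54 + 14/135 + 1/15 = 17/90
P(Y=0 | obs) = 1/54 / 17/90 = 5/51
P(Y=1 | obs) = 14/135 / 17/90 = 28/51
P(Y=2 | obs) = 1/15 / 17/90 = 6/17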